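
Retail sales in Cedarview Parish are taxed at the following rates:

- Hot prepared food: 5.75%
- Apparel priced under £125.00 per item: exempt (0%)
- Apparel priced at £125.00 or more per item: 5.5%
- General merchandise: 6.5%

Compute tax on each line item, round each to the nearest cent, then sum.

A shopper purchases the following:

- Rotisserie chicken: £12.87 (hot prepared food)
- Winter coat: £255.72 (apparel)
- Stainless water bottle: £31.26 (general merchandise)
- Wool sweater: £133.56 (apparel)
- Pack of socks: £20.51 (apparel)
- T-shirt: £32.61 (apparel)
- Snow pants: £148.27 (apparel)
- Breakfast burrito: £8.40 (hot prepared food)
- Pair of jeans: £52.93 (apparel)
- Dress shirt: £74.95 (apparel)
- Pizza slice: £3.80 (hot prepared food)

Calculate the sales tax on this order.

Rotisserie chicken £12.87: hot prepared food → 5.75% → £0.74
Winter coat £255.72: apparel, £125.00 or more → 5.5% → £14.06
Stainless water bottle £31.26: general merchandise → 6.5% → £2.03
Wool sweater £133.56: apparel, £125.00 or more → 5.5% → £7.35
Pack of socks £20.51: apparel, under £125.00 → 0% → £0.00
T-shirt £32.61: apparel, under £125.00 → 0% → £0.00
Snow pants £148.27: apparel, £125.00 or more → 5.5% → £8.15
Breakfast burrito £8.40: hot prepared food → 5.75% → £0.48
Pair of jeans £52.93: apparel, under £125.00 → 0% → £0.00
Dress shirt £74.95: apparel, under £125.00 → 0% → £0.00
Pizza slice £3.80: hot prepared food → 5.75% → £0.22
Total tax = £0.74 + £14.06 + £2.03 + £7.35 + £8.15 + £0.48 + £0.22 = £33.03

£33.03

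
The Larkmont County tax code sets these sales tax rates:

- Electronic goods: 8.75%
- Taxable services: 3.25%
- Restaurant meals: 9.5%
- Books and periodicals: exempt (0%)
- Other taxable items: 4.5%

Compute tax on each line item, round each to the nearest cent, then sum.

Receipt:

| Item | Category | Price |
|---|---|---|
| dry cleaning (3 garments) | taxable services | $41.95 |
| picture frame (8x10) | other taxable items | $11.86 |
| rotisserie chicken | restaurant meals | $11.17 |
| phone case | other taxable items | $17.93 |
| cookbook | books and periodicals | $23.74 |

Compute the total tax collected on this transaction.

$3.76

Dry cleaning (3 garments) $41.95: taxable services → 3.25% → $1.36
Picture frame (8x10) $11.86: other taxable items → 4.5% → $0.53
Rotisserie chicken $11.17: restaurant meals → 9.5% → $1.06
Phone case $17.93: other taxable items → 4.5% → $0.81
Cookbook $23.74: books and periodicals → 0% → $0.00
Total tax = $1.36 + $0.53 + $1.06 + $0.81 = $3.76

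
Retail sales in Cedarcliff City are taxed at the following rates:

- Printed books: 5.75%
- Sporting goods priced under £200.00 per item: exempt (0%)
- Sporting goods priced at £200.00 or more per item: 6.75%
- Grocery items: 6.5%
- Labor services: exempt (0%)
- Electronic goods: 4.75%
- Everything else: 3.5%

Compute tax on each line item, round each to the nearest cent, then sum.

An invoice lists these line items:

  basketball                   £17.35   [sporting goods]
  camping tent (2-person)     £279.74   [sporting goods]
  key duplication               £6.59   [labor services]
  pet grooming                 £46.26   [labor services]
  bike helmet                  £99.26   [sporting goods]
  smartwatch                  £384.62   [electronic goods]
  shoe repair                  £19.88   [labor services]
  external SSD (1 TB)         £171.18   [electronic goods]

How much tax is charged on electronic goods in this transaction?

£26.40

Smartwatch £384.62: electronic goods → 4.75% → £18.27
External SSD (1 TB) £171.18: electronic goods → 4.75% → £8.13
Tax on electronic goods = £18.27 + £8.13 = £26.40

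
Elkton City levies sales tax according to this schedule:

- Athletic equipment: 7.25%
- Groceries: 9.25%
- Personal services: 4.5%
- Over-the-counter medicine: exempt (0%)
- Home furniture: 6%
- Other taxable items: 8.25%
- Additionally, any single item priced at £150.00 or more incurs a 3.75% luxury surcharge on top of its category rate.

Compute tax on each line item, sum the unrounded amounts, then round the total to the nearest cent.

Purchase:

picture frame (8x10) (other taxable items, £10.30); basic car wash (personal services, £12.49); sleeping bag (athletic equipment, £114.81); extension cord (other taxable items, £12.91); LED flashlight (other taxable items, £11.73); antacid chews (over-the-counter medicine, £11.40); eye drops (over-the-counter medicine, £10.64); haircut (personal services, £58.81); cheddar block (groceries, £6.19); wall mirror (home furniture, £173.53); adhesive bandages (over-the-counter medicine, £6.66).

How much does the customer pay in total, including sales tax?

£461.38

Picture frame (8x10) £10.30: other taxable items → 8.25% → £0.84975
Basic car wash £12.49: personal services → 4.5% → £0.56205
Sleeping bag £114.81: athletic equipment → 7.25% → £8.323725
Extension cord £12.91: other taxable items → 8.25% → £1.065075
LED flashlight £11.73: other taxable items → 8.25% → £0.967725
Antacid chews £11.40: over-the-counter medicine → 0% → £0.00
Eye drops £10.64: over-the-counter medicine → 0% → £0.00
Haircut £58.81: personal services → 4.5% → £2.64645
Cheddar block £6.19: groceries → 9.25% → £0.572575
Wall mirror £173.53: home furniture → 6% + 3.75% surcharge = 9.75% → £16.919175
Adhesive bandages £6.66: over-the-counter medicine → 0% → £0.00
Subtotal = £429.47; unrounded tax = £31.906525 → £31.91; total due = £461.38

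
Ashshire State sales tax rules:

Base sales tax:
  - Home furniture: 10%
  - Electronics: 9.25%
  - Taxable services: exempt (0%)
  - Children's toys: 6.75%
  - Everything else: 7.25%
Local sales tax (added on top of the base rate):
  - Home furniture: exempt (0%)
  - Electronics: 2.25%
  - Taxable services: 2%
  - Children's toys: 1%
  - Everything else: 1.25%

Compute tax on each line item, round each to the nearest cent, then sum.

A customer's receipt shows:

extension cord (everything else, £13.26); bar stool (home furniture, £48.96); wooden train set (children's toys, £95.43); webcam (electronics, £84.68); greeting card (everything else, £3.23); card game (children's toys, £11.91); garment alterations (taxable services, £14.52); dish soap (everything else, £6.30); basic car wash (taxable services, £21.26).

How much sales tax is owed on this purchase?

Extension cord £13.26: everything else → 7.25% + 1.25% local = 8.5% → £1.13
Bar stool £48.96: home furniture → 10% + 0% local = 10% → £4.90
Wooden train set £95.43: children's toys → 6.75% + 1% local = 7.75% → £7.40
Webcam £84.68: electronics → 9.25% + 2.25% local = 11.5% → £9.74
Greeting card £3.23: everything else → 7.25% + 1.25% local = 8.5% → £0.27
Card game £11.91: children's toys → 6.75% + 1% local = 7.75% → £0.92
Garment alterations £14.52: taxable services → 0% + 2% local = 2% → £0.29
Dish soap £6.30: everything else → 7.25% + 1.25% local = 8.5% → £0.54
Basic car wash £21.26: taxable services → 0% + 2% local = 2% → £0.43
Total tax = £1.13 + £4.90 + £7.40 + £9.74 + £0.27 + £0.92 + £0.29 + £0.54 + £0.43 = £25.62

£25.62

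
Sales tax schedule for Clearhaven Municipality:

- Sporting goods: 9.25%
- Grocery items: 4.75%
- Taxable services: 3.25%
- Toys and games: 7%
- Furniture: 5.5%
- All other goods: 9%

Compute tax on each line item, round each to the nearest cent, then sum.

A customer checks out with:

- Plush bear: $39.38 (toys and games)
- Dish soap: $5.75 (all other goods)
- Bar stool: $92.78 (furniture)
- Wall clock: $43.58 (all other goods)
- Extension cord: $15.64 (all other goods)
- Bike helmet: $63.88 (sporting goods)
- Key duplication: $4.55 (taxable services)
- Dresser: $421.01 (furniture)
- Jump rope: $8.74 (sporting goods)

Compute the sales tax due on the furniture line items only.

$28.26

Bar stool $92.78: furniture → 5.5% → $5.10
Dresser $421.01: furniture → 5.5% → $23.16
Tax on furniture = $5.10 + $23.16 = $28.26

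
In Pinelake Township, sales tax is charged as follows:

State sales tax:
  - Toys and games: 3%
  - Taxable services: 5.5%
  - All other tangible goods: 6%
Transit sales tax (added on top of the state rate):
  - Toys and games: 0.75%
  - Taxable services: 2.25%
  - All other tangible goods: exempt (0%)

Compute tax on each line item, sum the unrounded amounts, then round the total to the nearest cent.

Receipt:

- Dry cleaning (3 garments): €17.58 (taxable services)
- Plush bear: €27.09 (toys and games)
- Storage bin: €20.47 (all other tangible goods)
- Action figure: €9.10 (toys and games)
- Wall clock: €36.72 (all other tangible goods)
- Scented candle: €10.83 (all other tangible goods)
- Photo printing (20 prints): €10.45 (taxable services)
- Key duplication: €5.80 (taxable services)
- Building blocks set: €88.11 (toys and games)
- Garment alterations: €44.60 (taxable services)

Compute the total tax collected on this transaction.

Dry cleaning (3 garments) €17.58: taxable services → 5.5% + 2.25% transit = 7.75% → €1.36245
Plush bear €27.09: toys and games → 3% + 0.75% transit = 3.75% → €1.015875
Storage bin €20.47: all other tangible goods → 6% + 0% transit = 6% → €1.2282
Action figure €9.10: toys and games → 3% + 0.75% transit = 3.75% → €0.34125
Wall clock €36.72: all other tangible goods → 6% + 0% transit = 6% → €2.2032
Scented candle €10.83: all other tangible goods → 6% + 0% transit = 6% → €0.6498
Photo printing (20 prints) €10.45: taxable services → 5.5% + 2.25% transit = 7.75% → €0.809875
Key duplication €5.80: taxable services → 5.5% + 2.25% transit = 7.75% → €0.4495
Building blocks set €88.11: toys and games → 3% + 0.75% transit = 3.75% → €3.304125
Garment alterations €44.60: taxable services → 5.5% + 2.25% transit = 7.75% → €3.4565
Unrounded tax sum = €14.820775 → €14.82

€14.82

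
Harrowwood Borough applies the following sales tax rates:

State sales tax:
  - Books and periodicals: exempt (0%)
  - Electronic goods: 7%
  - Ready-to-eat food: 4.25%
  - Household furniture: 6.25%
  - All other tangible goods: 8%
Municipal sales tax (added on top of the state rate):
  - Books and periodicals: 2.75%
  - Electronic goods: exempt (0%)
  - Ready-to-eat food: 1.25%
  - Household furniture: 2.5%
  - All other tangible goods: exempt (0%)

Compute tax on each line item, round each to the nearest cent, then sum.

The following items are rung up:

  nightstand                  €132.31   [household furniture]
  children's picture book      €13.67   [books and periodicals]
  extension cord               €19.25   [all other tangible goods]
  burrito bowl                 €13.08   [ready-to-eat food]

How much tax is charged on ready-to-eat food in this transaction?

€0.72

Burrito bowl €13.08: ready-to-eat food → 4.25% + 1.25% municipal = 5.5% → €0.72
Tax on ready-to-eat food = €0.72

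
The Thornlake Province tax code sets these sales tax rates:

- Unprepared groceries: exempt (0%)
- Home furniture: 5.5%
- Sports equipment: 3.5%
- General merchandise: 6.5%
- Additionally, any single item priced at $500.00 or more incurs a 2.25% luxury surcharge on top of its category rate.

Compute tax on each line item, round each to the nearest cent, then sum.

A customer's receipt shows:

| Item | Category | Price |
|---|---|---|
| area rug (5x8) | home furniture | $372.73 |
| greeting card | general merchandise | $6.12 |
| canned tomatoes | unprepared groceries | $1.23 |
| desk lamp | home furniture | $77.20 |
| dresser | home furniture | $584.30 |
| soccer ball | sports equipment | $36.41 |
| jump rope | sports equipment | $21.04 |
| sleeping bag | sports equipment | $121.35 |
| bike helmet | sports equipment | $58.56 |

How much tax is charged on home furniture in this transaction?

$70.03

Area rug (5x8) $372.73: home furniture → 5.5% → $20.50
Desk lamp $77.20: home furniture → 5.5% → $4.25
Dresser $584.30: home furniture → 5.5% + 2.25% surcharge = 7.75% → $45.28
Tax on home furniture = $20.50 + $4.25 + $45.28 = $70.03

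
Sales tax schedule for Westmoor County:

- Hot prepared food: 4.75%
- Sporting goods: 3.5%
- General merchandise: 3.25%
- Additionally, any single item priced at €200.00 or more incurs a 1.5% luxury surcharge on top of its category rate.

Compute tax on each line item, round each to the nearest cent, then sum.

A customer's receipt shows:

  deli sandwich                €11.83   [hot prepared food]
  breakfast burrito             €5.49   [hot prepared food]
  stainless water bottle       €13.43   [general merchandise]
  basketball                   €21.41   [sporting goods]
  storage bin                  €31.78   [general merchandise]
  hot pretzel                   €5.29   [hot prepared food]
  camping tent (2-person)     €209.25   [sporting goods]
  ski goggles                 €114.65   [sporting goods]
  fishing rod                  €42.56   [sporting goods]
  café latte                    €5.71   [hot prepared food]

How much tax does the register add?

Deli sandwich €11.83: hot prepared food → 4.75% → €0.56
Breakfast burrito €5.49: hot prepared food → 4.75% → €0.26
Stainless water bottle €13.43: general merchandise → 3.25% → €0.44
Basketball €21.41: sporting goods → 3.5% → €0.75
Storage bin €31.78: general merchandise → 3.25% → €1.03
Hot pretzel €5.29: hot prepared food → 4.75% → €0.25
Camping tent (2-person) €209.25: sporting goods → 3.5% + 1.5% surcharge = 5% → €10.46
Ski goggles €114.65: sporting goods → 3.5% → €4.01
Fishing rod €42.56: sporting goods → 3.5% → €1.49
Café latte €5.71: hot prepared food → 4.75% → €0.27
Total tax = €0.56 + €0.26 + €0.44 + €0.75 + €1.03 + €0.25 + €10.46 + €4.01 + €1.49 + €0.27 = €19.52

€19.52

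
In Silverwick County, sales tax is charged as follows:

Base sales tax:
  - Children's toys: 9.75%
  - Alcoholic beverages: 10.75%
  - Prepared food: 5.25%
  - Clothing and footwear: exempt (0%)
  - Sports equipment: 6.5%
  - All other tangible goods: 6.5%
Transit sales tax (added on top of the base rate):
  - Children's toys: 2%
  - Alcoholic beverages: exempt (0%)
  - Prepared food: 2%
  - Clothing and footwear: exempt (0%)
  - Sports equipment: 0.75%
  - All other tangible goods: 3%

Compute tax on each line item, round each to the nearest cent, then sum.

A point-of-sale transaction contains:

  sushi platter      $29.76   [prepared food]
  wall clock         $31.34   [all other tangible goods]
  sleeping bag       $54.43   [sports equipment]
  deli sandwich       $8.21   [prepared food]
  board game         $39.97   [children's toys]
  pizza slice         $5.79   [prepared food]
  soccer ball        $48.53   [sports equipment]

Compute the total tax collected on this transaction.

$18.33

Sushi platter $29.76: prepared food → 5.25% + 2% transit = 7.25% → $2.16
Wall clock $31.34: all other tangible goods → 6.5% + 3% transit = 9.5% → $2.98
Sleeping bag $54.43: sports equipment → 6.5% + 0.75% transit = 7.25% → $3.95
Deli sandwich $8.21: prepared food → 5.25% + 2% transit = 7.25% → $0.60
Board game $39.97: children's toys → 9.75% + 2% transit = 11.75% → $4.70
Pizza slice $5.79: prepared food → 5.25% + 2% transit = 7.25% → $0.42
Soccer ball $48.53: sports equipment → 6.5% + 0.75% transit = 7.25% → $3.52
Total tax = $2.16 + $2.98 + $3.95 + $0.60 + $4.70 + $0.42 + $3.52 = $18.33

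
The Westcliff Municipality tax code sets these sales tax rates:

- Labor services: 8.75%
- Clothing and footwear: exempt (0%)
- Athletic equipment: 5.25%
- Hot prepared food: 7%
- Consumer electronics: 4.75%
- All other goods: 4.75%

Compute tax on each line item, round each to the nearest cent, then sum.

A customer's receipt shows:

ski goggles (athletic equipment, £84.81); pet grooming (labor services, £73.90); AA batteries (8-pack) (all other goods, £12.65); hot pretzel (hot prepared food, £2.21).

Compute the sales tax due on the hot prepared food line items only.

£0.15

Hot pretzel £2.21: hot prepared food → 7% → £0.15
Tax on hot prepared food = £0.15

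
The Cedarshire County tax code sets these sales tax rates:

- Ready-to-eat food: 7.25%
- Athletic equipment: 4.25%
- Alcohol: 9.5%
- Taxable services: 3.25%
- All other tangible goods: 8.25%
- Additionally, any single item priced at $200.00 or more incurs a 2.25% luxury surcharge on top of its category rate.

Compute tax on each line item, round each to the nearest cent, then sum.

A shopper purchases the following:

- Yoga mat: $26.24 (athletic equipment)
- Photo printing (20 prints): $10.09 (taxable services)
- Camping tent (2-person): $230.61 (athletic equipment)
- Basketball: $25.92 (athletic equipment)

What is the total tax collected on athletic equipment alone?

Yoga mat $26.24: athletic equipment → 4.25% → $1.12
Camping tent (2-person) $230.61: athletic equipment → 4.25% + 2.25% surcharge = 6.5% → $14.99
Basketball $25.92: athletic equipment → 4.25% → $1.10
Tax on athletic equipment = $1.12 + $14.99 + $1.10 = $17.21

$17.21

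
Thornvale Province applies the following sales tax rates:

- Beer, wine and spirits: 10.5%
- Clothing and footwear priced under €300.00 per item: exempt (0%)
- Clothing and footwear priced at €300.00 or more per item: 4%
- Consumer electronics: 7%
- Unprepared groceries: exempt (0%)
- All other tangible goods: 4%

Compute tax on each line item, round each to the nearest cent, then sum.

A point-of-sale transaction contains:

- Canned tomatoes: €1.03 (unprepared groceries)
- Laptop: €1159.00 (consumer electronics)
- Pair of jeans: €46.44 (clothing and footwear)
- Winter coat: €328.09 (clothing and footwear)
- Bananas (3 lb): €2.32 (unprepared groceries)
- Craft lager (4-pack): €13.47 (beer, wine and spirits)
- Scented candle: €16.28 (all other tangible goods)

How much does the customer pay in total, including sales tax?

Canned tomatoes €1.03: unprepared groceries → 0% → €0.00
Laptop €1159.00: consumer electronics → 7% → €81.13
Pair of jeans €46.44: clothing and footwear, under €300.00 → 0% → €0.00
Winter coat €328.09: clothing and footwear, €300.00 or more → 4% → €13.12
Bananas (3 lb) €2.32: unprepared groceries → 0% → €0.00
Craft lager (4-pack) €13.47: beer, wine and spirits → 10.5% → €1.41
Scented candle €16.28: all other tangible goods → 4% → €0.65
Subtotal = €1566.63; tax = €96.31; total due = €1662.94

€1662.94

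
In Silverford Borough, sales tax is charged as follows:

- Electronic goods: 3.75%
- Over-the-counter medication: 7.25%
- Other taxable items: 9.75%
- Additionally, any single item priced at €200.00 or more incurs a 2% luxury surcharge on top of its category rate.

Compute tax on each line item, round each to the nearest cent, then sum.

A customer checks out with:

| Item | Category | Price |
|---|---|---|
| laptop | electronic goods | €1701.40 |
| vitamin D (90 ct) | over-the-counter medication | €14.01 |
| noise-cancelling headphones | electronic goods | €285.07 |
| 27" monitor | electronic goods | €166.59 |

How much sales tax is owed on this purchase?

Laptop €1701.40: electronic goods → 3.75% + 2% surcharge = 5.75% → €97.83
Vitamin D (90 ct) €14.01: over-the-counter medication → 7.25% → €1.02
Noise-cancelling headphones €285.07: electronic goods → 3.75% + 2% surcharge = 5.75% → €16.39
27" monitor €166.59: electronic goods → 3.75% → €6.25
Total tax = €97.83 + €1.02 + €16.39 + €6.25 = €121.49

€121.49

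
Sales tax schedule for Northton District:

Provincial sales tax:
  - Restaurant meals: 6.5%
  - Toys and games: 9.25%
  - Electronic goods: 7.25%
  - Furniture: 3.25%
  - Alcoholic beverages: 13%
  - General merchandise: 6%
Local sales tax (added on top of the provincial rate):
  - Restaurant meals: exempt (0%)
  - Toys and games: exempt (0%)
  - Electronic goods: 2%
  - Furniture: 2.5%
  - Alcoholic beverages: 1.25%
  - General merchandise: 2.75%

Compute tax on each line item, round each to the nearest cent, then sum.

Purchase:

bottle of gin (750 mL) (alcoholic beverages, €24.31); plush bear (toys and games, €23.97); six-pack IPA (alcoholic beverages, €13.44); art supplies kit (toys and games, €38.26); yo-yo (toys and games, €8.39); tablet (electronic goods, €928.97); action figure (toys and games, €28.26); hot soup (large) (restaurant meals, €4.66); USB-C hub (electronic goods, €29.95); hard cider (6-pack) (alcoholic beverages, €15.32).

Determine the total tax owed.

Bottle of gin (750 mL) €24.31: alcoholic beverages → 13% + 1.25% local = 14.25% → €3.46
Plush bear €23.97: toys and games → 9.25% + 0% local = 9.25% → €2.22
Six-pack IPA €13.44: alcoholic beverages → 13% + 1.25% local = 14.25% → €1.92
Art supplies kit €38.26: toys and games → 9.25% + 0% local = 9.25% → €3.54
Yo-yo €8.39: toys and games → 9.25% + 0% local = 9.25% → €0.78
Tablet €928.97: electronic goods → 7.25% + 2% local = 9.25% → €85.93
Action figure €28.26: toys and games → 9.25% + 0% local = 9.25% → €2.61
Hot soup (large) €4.66: restaurant meals → 6.5% + 0% local = 6.5% → €0.30
USB-C hub €29.95: electronic goods → 7.25% + 2% local = 9.25% → €2.77
Hard cider (6-pack) €15.32: alcoholic beverages → 13% + 1.25% local = 14.25% → €2.18
Total tax = €3.46 + €2.22 + €1.92 + €3.54 + €0.78 + €85.93 + €2.61 + €0.30 + €2.77 + €2.18 = €105.71

€105.71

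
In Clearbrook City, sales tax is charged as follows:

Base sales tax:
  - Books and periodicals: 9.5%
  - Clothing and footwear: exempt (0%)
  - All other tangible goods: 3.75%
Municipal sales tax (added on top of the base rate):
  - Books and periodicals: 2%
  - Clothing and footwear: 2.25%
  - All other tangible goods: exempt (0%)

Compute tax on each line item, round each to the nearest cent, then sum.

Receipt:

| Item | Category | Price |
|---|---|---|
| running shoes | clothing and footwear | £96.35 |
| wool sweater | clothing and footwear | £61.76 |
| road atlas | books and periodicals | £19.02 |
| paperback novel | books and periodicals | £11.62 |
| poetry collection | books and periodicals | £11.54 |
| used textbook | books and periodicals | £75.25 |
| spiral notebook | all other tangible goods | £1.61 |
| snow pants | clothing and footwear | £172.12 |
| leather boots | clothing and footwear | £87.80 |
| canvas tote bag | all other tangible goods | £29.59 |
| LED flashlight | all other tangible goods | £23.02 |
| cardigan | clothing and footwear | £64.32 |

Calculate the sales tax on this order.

Running shoes £96.35: clothing and footwear → 0% + 2.25% municipal = 2.25% → £2.17
Wool sweater £61.76: clothing and footwear → 0% + 2.25% municipal = 2.25% → £1.39
Road atlas £19.02: books and periodicals → 9.5% + 2% municipal = 11.5% → £2.19
Paperback novel £11.62: books and periodicals → 9.5% + 2% municipal = 11.5% → £1.34
Poetry collection £11.54: books and periodicals → 9.5% + 2% municipal = 11.5% → £1.33
Used textbook £75.25: books and periodicals → 9.5% + 2% municipal = 11.5% → £8.65
Spiral notebook £1.61: all other tangible goods → 3.75% + 0% municipal = 3.75% → £0.06
Snow pants £172.12: clothing and footwear → 0% + 2.25% municipal = 2.25% → £3.87
Leather boots £87.80: clothing and footwear → 0% + 2.25% municipal = 2.25% → £1.98
Canvas tote bag £29.59: all other tangible goods → 3.75% + 0% municipal = 3.75% → £1.11
LED flashlight £23.02: all other tangible goods → 3.75% + 0% municipal = 3.75% → £0.86
Cardigan £64.32: clothing and footwear → 0% + 2.25% municipal = 2.25% → £1.45
Total tax = £2.17 + £1.39 + £2.19 + £1.34 + £1.33 + £8.65 + £0.06 + £3.87 + £1.98 + £1.11 + £0.86 + £1.45 = £26.40

£26.40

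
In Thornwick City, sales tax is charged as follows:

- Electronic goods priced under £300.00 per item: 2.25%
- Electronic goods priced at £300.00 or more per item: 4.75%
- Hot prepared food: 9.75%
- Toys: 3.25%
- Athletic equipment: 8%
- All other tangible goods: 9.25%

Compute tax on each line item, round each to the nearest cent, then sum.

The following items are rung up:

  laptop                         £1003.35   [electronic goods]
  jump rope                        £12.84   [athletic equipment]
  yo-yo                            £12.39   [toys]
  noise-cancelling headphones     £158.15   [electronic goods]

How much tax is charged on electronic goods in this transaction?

£51.22

Laptop £1003.35: electronic goods, £300.00 or more → 4.75% → £47.66
Noise-cancelling headphones £158.15: electronic goods, under £300.00 → 2.25% → £3.56
Tax on electronic goods = £47.66 + £3.56 = £51.22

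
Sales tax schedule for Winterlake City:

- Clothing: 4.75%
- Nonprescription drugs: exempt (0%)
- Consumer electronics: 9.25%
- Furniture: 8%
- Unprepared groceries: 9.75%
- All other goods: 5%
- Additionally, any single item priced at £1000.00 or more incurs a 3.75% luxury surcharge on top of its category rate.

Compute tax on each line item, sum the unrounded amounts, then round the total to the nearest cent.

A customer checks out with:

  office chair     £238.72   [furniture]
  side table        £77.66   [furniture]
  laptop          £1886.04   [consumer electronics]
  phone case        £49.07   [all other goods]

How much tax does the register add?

Office chair £238.72: furniture → 8% → £19.0976
Side table £77.66: furniture → 8% → £6.2128
Laptop £1886.04: consumer electronics → 9.25% + 3.75% surcharge = 13% → £245.1852
Phone case £49.07: all other goods → 5% → £2.4535
Unrounded tax sum = £272.9491 → £272.95

£272.95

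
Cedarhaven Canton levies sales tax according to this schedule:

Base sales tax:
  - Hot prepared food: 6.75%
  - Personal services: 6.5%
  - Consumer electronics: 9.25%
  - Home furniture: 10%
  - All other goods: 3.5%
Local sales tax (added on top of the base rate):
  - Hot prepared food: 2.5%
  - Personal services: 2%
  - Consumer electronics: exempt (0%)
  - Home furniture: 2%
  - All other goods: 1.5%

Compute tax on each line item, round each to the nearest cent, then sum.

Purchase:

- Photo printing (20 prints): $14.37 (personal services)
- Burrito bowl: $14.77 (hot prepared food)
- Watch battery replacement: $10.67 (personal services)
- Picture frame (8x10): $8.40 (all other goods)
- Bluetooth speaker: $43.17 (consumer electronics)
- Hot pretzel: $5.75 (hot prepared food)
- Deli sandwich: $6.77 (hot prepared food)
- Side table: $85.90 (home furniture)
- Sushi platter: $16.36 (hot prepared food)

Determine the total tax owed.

Photo printing (20 prints) $14.37: personal services → 6.5% + 2% local = 8.5% → $1.22
Burrito bowl $14.77: hot prepared food → 6.75% + 2.5% local = 9.25% → $1.37
Watch battery replacement $10.67: personal services → 6.5% + 2% local = 8.5% → $0.91
Picture frame (8x10) $8.40: all other goods → 3.5% + 1.5% local = 5% → $0.42
Bluetooth speaker $43.17: consumer electronics → 9.25% + 0% local = 9.25% → $3.99
Hot pretzel $5.75: hot prepared food → 6.75% + 2.5% local = 9.25% → $0.53
Deli sandwich $6.77: hot prepared food → 6.75% + 2.5% local = 9.25% → $0.63
Side table $85.90: home furniture → 10% + 2% local = 12% → $10.31
Sushi platter $16.36: hot prepared food → 6.75% + 2.5% local = 9.25% → $1.51
Total tax = $1.22 + $1.37 + $0.91 + $0.42 + $3.99 + $0.53 + $0.63 + $10.31 + $1.51 = $20.89

$20.89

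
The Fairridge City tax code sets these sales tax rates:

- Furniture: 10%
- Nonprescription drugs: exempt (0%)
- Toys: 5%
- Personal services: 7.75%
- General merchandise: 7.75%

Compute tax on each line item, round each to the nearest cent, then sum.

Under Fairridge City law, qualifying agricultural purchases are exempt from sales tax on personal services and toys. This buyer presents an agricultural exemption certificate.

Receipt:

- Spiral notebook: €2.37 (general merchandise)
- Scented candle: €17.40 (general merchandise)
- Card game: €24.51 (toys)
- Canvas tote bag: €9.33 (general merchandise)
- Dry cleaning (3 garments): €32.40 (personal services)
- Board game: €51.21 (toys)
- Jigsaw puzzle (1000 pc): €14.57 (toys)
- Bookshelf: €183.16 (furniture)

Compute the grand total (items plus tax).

Spiral notebook €2.37: general merchandise → 7.75% → €0.18
Scented candle €17.40: general merchandise → 7.75% → €1.35
Card game €24.51: toys, buyer-exempt → 0% → €0.00
Canvas tote bag €9.33: general merchandise → 7.75% → €0.72
Dry cleaning (3 garments) €32.40: personal services, buyer-exempt → 0% → €0.00
Board game €51.21: toys, buyer-exempt → 0% → €0.00
Jigsaw puzzle (1000 pc) €14.57: toys, buyer-exempt → 0% → €0.00
Bookshelf €183.16: furniture → 10% → €18.32
Subtotal = €334.95; tax = €20.57; total due = €355.52

€355.52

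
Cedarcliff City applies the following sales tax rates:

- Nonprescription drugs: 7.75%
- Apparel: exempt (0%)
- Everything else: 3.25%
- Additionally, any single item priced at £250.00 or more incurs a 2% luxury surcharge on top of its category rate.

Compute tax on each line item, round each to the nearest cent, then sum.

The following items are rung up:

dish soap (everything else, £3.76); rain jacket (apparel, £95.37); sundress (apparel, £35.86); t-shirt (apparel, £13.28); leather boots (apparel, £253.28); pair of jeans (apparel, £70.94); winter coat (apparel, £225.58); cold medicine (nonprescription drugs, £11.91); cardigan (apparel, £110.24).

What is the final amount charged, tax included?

£826.33

Dish soap £3.76: everything else → 3.25% → £0.12
Rain jacket £95.37: apparel → 0% → £0.00
Sundress £35.86: apparel → 0% → £0.00
T-shirt £13.28: apparel → 0% → £0.00
Leather boots £253.28: apparel → 0% + 2% surcharge = 2% → £5.07
Pair of jeans £70.94: apparel → 0% → £0.00
Winter coat £225.58: apparel → 0% → £0.00
Cold medicine £11.91: nonprescription drugs → 7.75% → £0.92
Cardigan £110.24: apparel → 0% → £0.00
Subtotal = £820.22; tax = £6.11; total due = £826.33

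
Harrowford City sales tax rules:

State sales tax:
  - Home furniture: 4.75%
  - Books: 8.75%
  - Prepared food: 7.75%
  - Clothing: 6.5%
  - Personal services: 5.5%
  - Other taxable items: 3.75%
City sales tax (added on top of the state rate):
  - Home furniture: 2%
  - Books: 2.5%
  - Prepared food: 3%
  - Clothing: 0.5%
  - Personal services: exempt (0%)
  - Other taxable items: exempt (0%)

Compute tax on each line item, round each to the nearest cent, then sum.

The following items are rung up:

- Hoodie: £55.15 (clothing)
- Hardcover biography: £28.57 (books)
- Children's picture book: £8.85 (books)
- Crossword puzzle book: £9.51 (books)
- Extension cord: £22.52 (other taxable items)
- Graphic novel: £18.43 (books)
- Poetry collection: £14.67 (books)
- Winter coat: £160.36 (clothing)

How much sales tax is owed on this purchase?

Hoodie £55.15: clothing → 6.5% + 0.5% city = 7% → £3.86
Hardcover biography £28.57: books → 8.75% + 2.5% city = 11.25% → £3.21
Children's picture book £8.85: books → 8.75% + 2.5% city = 11.25% → £1.00
Crossword puzzle book £9.51: books → 8.75% + 2.5% city = 11.25% → £1.07
Extension cord £22.52: other taxable items → 3.75% + 0% city = 3.75% → £0.84
Graphic novel £18.43: books → 8.75% + 2.5% city = 11.25% → £2.07
Poetry collection £14.67: books → 8.75% + 2.5% city = 11.25% → £1.65
Winter coat £160.36: clothing → 6.5% + 0.5% city = 7% → £11.23
Total tax = £3.86 + £3.21 + £1.00 + £1.07 + £0.84 + £2.07 + £1.65 + £11.23 = £24.93

£24.93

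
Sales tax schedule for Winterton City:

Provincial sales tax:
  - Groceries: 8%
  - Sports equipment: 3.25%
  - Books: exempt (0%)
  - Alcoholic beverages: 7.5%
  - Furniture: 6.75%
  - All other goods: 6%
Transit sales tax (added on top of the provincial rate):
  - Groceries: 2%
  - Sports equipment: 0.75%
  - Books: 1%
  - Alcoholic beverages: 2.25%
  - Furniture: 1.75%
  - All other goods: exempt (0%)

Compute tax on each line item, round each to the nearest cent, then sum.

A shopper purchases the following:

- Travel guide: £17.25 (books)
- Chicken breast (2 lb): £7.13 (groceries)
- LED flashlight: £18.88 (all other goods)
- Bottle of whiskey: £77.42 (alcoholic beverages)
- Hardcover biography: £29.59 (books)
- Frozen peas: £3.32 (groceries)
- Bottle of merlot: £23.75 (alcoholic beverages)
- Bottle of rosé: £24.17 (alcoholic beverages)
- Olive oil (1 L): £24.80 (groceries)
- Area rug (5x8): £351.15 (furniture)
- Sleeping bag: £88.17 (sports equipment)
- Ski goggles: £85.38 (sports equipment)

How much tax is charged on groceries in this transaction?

£3.52

Chicken breast (2 lb) £7.13: groceries → 8% + 2% transit = 10% → £0.71
Frozen peas £3.32: groceries → 8% + 2% transit = 10% → £0.33
Olive oil (1 L) £24.80: groceries → 8% + 2% transit = 10% → £2.48
Tax on groceries = £0.71 + £0.33 + £2.48 = £3.52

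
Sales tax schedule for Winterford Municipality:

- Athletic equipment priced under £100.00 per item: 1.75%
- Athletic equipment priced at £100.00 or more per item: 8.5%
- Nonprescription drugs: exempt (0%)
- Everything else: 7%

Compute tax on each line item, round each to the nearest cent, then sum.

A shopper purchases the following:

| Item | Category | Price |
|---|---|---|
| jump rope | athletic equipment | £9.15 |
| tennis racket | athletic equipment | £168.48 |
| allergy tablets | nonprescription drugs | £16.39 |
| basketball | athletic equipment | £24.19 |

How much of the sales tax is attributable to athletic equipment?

£14.90

Jump rope £9.15: athletic equipment, under £100.00 → 1.75% → £0.16
Tennis racket £168.48: athletic equipment, £100.00 or more → 8.5% → £14.32
Basketball £24.19: athletic equipment, under £100.00 → 1.75% → £0.42
Tax on athletic equipment = £0.16 + £14.32 + £0.42 = £14.90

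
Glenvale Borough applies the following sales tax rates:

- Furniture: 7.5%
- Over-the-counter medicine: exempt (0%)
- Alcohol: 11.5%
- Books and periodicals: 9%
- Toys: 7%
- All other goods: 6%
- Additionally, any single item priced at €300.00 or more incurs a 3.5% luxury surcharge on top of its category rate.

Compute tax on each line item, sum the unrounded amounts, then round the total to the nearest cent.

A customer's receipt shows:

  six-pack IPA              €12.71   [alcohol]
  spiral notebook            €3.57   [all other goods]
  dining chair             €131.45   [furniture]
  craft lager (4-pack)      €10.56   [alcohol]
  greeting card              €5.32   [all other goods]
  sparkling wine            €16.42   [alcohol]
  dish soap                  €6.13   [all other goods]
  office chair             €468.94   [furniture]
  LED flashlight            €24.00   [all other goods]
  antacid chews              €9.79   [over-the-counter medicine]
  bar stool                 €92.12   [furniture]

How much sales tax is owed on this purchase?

Six-pack IPA €12.71: alcohol → 11.5% → €1.46165
Spiral notebook €3.57: all other goods → 6% → €0.2142
Dining chair €131.45: furniture → 7.5% → €9.85875
Craft lager (4-pack) €10.56: alcohol → 11.5% → €1.2144
Greeting card €5.32: all other goods → 6% → €0.3192
Sparkling wine €16.42: alcohol → 11.5% → €1.8883
Dish soap €6.13: all other goods → 6% → €0.3678
Office chair €468.94: furniture → 7.5% + 3.5% surcharge = 11% → €51.5834
LED flashlight €24.00: all other goods → 6% → €1.44
Antacid chews €9.79: over-the-counter medicine → 0% → €0.00
Bar stool €92.12: furniture → 7.5% → €6.909
Unrounded tax sum = €75.2567 → €75.26

€75.26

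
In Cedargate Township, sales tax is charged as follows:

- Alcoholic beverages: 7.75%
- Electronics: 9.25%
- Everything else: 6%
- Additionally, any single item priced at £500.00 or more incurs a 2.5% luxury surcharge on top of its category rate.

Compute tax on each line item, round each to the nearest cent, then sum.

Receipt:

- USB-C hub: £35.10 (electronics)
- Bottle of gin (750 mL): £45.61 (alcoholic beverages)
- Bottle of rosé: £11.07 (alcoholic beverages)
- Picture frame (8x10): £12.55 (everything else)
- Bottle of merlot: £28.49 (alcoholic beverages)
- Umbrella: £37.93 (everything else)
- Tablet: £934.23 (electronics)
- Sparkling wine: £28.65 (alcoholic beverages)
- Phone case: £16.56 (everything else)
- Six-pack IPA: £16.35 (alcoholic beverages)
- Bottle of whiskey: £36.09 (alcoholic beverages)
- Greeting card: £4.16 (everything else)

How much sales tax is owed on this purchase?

£130.18

USB-C hub £35.10: electronics → 9.25% → £3.25
Bottle of gin (750 mL) £45.61: alcoholic beverages → 7.75% → £3.53
Bottle of rosé £11.07: alcoholic beverages → 7.75% → £0.86
Picture frame (8x10) £12.55: everything else → 6% → £0.75
Bottle of merlot £28.49: alcoholic beverages → 7.75% → £2.21
Umbrella £37.93: everything else → 6% → £2.28
Tablet £934.23: electronics → 9.25% + 2.5% surcharge = 11.75% → £109.77
Sparkling wine £28.65: alcoholic beverages → 7.75% → £2.22
Phone case £16.56: everything else → 6% → £0.99
Six-pack IPA £16.35: alcoholic beverages → 7.75% → £1.27
Bottle of whiskey £36.09: alcoholic beverages → 7.75% → £2.80
Greeting card £4.16: everything else → 6% → £0.25
Total tax = £3.25 + £3.53 + £0.86 + £0.75 + £2.21 + £2.28 + £109.77 + £2.22 + £0.99 + £1.27 + £2.80 + £0.25 = £130.18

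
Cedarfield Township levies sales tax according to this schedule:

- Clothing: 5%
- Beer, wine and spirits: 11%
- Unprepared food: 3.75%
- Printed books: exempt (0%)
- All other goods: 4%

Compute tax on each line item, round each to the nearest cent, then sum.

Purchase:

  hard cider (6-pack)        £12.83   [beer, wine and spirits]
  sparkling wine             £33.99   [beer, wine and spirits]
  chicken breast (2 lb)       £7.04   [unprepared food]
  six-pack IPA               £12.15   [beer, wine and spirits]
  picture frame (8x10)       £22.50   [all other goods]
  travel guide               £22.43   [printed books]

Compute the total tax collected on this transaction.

Hard cider (6-pack) £12.83: beer, wine and spirits → 11% → £1.41
Sparkling wine £33.99: beer, wine and spirits → 11% → £3.74
Chicken breast (2 lb) £7.04: unprepared food → 3.75% → £0.26
Six-pack IPA £12.15: beer, wine and spirits → 11% → £1.34
Picture frame (8x10) £22.50: all other goods → 4% → £0.90
Travel guide £22.43: printed books → 0% → £0.00
Total tax = £1.41 + £3.74 + £0.26 + £1.34 + £0.90 = £7.65

£7.65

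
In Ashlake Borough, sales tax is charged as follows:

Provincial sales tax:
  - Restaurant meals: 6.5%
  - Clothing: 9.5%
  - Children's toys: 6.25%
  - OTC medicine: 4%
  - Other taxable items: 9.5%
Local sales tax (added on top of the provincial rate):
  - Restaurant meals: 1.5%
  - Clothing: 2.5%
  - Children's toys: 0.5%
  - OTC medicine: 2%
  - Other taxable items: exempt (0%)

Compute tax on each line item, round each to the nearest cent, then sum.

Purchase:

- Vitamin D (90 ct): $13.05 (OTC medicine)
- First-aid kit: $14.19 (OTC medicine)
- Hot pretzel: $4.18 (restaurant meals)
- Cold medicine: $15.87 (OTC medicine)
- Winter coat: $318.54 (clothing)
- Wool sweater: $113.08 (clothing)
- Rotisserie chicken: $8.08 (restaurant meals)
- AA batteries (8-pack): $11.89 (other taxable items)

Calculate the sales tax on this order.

$56.48

Vitamin D (90 ct) $13.05: OTC medicine → 4% + 2% local = 6% → $0.78
First-aid kit $14.19: OTC medicine → 4% + 2% local = 6% → $0.85
Hot pretzel $4.18: restaurant meals → 6.5% + 1.5% local = 8% → $0.33
Cold medicine $15.87: OTC medicine → 4% + 2% local = 6% → $0.95
Winter coat $318.54: clothing → 9.5% + 2.5% local = 12% → $38.22
Wool sweater $113.08: clothing → 9.5% + 2.5% local = 12% → $13.57
Rotisserie chicken $8.08: restaurant meals → 6.5% + 1.5% local = 8% → $0.65
AA batteries (8-pack) $11.89: other taxable items → 9.5% + 0% local = 9.5% → $1.13
Total tax = $0.78 + $0.85 + $0.33 + $0.95 + $38.22 + $13.57 + $0.65 + $1.13 = $56.48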